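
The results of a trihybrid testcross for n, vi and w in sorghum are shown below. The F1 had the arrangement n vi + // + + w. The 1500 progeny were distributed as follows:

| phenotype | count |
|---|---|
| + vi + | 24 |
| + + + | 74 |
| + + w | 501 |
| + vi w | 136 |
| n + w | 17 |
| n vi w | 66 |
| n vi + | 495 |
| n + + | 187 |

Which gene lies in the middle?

The two rarest classes, + vi + and n + w, are the double crossovers. Comparing them with the parentals, only the n allele has switched, so n is the middle locus and the order is vi – n – w.

n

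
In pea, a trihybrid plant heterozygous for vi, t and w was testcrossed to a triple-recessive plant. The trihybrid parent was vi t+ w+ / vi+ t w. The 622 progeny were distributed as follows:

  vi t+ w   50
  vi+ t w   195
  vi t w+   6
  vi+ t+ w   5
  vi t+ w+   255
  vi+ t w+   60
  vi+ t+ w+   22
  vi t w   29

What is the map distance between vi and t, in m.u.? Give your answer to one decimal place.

10.0 m.u.

The two rarest classes, vi t w+ and vi+ t+ w, are the double crossovers. Comparing them with the parentals, only the t allele has switched, so t is the middle locus and the order is w – t – vi.
Crossovers in the t–vi interval produce the single-crossover classes vi+ t+ w+ and vi t w (22 + 29 = 51) plus the double crossovers (11).
RF(t–vi) = (51 + 11) / 622 = 62/622 = 0.0997 → 10.0 m.u.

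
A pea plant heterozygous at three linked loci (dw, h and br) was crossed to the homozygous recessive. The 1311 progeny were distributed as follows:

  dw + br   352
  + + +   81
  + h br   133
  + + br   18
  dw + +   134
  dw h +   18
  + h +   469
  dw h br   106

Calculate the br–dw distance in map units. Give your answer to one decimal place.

The two most frequent reciprocal classes, + h + and dw + br, are the parental types, so the F1 was + h + / dw + br.
The two rarest classes, dw h + and + + br, are the double crossovers. Comparing them with the parentals, only the dw allele has switched, so dw is the middle locus and the order is h – dw – br.
Crossovers in the dw–br interval produce the single-crossover classes + h br and dw + + (133 + 134 = 267) plus the double crossovers (36).
RF(dw–br) = (267 + 36) / 1311 = 303/1311 = 0.2311 → 23.1 map units.

23.1 map units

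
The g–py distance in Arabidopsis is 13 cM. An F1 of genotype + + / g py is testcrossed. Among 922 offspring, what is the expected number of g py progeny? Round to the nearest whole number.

A map distance of 13 cM corresponds to a recombination frequency of 0.130.
The F1 is + + / g py, so g py is a parental gamete class with expected frequency (1 − r)/2 = 0.870/2 = 0.4350.
Expected number = 0.4350 × 922 = 401.07 ≈ 401.

401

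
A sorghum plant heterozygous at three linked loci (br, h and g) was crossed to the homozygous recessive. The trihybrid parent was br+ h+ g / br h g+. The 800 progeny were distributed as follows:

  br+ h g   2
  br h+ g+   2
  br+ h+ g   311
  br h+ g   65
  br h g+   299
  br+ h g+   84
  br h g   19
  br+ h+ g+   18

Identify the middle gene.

h

The two rarest classes, br+ h g and br h+ g+, are the double crossovers. Comparing them with the parentals, only the h allele has switched, so h is the middle locus and the order is br – h – g.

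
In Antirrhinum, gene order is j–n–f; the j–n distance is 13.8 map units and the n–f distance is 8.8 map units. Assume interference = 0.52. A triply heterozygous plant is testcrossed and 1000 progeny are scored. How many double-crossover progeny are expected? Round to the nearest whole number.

Map distances give recombination frequencies of 0.138 and 0.088 for the two intervals.
With interference 0.52 (so coincidence = 0.48), expected double-crossover frequency = 0.138 × 0.088 × 0.48 = 0.00583.
Expected number = 0.00583 × 1000 = 5.83 ≈ 6.

6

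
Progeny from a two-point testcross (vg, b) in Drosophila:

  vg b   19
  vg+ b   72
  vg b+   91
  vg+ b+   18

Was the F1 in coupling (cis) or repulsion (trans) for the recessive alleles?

The two most frequent classes are vg+ b (72) and vg b+ (91); these are the parental (non-recombinant) types.
So the F1 carried vg+ b on one chromosome and vg b+ on the other — the recessive alleles are on opposite chromosomes (trans / repulsion).

trans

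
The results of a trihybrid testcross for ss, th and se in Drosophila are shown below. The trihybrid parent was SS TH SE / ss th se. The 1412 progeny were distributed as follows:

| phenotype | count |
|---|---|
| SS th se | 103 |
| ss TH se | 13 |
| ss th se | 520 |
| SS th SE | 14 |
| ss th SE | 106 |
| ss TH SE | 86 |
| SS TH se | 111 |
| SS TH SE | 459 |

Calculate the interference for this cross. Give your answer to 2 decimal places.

0.28

The two rarest classes, SS th SE and ss TH se, are the double crossovers. Comparing them with the parentals, only the th allele has switched, so th is the middle locus and the order is se – th – ss.
se–th: (217 + 27)/1412 = 0.1728; th–ss: (189 + 27)/1412 = 0.1530.
Expected DCO frequency = 0.1728 × 0.1530 ≈ 0.02644; observed = 27/1412 ≈ 0.01912.
Coefficient of coincidence = 0.01912/0.02644 ≈ 0.72; interference = 1 − 0.72 = 0.28.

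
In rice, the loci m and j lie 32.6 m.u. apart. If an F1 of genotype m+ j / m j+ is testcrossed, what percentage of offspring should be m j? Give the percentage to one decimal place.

16.3%

A map distance of 32.6 m.u. corresponds to a recombination frequency of 0.326.
The F1 is m+ j / m j+, so m j is a recombinant gamete class with expected frequency r/2 = 0.326/2 = 0.1630.
That is 0.1630 = 16.3% of the progeny.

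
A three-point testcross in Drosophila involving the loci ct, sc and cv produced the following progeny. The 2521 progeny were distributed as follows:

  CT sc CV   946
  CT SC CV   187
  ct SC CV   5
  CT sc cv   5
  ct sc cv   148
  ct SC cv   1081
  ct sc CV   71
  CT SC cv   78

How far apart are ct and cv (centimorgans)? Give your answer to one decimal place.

The two most frequent reciprocal classes, CT sc CV and ct SC cv, are the parental types, so the F1 was CT sc CV / ct SC cv.
The two rarest classes, CT sc cv and ct SC CV, are the double crossovers. Comparing them with the parentals, only the cv allele has switched, so cv is the middle locus and the order is sc – cv – ct.
Crossovers in the cv–ct interval produce the single-crossover classes ct sc CV and CT SC cv (71 + 78 = 149) plus the double crossovers (10).
RF(cv–ct) = (149 + 10) / 2521 = 159/2521 = 0.0631 → 6.3 centimorgans.

6.3 centimorgans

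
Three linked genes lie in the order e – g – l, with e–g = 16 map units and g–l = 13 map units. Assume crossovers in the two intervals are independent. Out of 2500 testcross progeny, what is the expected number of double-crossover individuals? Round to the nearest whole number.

Map distances give recombination frequencies of 0.160 and 0.130 for the two intervals.
With no interference, expected double-crossover frequency = 0.160 × 0.130 = 0.02080.
Expected number = 0.02080 × 2500 = 52.00 ≈ 52.

52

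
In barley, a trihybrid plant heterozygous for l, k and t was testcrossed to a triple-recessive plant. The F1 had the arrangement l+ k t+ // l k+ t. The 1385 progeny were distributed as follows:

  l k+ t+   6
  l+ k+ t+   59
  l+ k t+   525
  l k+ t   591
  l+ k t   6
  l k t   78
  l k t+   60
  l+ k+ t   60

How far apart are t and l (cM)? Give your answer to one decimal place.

The two rarest classes, l+ k t and l k+ t+, are the double crossovers. Comparing them with the parentals, only the t allele has switched, so t is the middle locus and the order is l – t – k.
Crossovers in the l–t interval produce the single-crossover classes l k t+ and l+ k+ t (60 + 60 = 120) plus the double crossovers (12).
RF(l–t) = (120 + 12) / 1385 = 132/1385 = 0.0953 → 9.5 cM.

9.5 cM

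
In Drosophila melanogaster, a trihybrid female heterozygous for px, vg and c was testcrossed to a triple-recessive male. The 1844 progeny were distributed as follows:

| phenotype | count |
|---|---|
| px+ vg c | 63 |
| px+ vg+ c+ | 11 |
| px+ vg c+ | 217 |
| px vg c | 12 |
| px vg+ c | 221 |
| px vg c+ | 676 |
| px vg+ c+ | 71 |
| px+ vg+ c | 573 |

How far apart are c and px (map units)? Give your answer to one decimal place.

25.0 map units

The two most frequent reciprocal classes, px vg c+ and px+ vg+ c, are the parental types, so the F1 was px vg c+ / px+ vg+ c.
The two rarest classes, px vg c and px+ vg+ c+, are the double crossovers. Comparing them with the parentals, only the c allele has switched, so c is the middle locus and the order is vg – c – px.
Crossovers in the c–px interval produce the single-crossover classes px+ vg c+ and px vg+ c (217 + 221 = 438) plus the double crossovers (23).
RF(c–px) = (438 + 23) / 1844 = 461/1844 = 0.2500 → 25.0 map units.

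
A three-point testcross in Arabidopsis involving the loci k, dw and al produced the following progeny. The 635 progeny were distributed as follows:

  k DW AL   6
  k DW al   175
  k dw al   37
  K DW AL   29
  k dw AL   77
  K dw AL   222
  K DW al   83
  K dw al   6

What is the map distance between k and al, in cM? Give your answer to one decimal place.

27.1 cM

The two most frequent reciprocal classes, k DW al and K dw AL, are the parental types, so the F1 was k DW al / K dw AL.
The two rarest classes, k DW AL and K dw al, are the double crossovers. Comparing them with the parentals, only the al allele has switched, so al is the middle locus and the order is k – al – dw.
Crossovers in the k–al interval produce the single-crossover classes K DW al and k dw AL (83 + 77 = 160) plus the double crossovers (12).
RF(k–al) = (160 + 12) / 635 = 172/635 = 0.2709 → 27.1 cM.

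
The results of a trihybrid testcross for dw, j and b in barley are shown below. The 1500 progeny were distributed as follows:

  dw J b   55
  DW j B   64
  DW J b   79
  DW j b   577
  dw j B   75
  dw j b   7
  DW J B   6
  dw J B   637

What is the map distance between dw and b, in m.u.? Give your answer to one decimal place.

The two most frequent reciprocal classes, DW j b and dw J B, are the parental types, so the F1 was DW j b / dw J B.
The two rarest classes, dw j b and DW J B, are the double crossovers. Comparing them with the parentals, only the dw allele has switched, so dw is the middle locus and the order is b – dw – j.
Crossovers in the b–dw interval produce the single-crossover classes DW j B and dw J b (64 + 55 = 119) plus the double crossovers (13).
RF(b–dw) = (119 + 13) / 1500 = 132/1500 = 0.0880 → 8.8 m.u.

8.8 m.u.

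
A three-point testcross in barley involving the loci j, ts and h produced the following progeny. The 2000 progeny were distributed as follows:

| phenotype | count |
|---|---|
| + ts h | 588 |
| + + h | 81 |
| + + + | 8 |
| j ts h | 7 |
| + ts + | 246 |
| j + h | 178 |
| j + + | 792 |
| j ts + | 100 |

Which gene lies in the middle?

The two most frequent reciprocal classes, + ts h and j + +, are the parental types, so the F1 was + ts h / j + +.
The two rarest classes, j ts h and + + +, are the double crossovers. Comparing them with the parentals, only the j allele has switched, so j is the middle locus and the order is h – j – ts.

j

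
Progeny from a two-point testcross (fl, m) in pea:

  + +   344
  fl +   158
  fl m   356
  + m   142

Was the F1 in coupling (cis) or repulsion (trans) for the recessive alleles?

The two most frequent classes are + + (344) and fl m (356); these are the parental (non-recombinant) types.
So the F1 carried + + on one chromosome and fl m on the other — the recessive alleles are on the same chromosome (cis / coupling).

cis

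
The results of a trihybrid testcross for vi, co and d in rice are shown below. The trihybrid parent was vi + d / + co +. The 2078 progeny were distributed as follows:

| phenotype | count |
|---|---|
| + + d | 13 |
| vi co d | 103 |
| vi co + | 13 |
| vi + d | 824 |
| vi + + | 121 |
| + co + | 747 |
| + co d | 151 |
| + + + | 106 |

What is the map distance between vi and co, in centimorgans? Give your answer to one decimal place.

11.3 centimorgans

The two rarest classes, + + d and vi co +, are the double crossovers. Comparing them with the parentals, only the vi allele has switched, so vi is the middle locus and the order is co – vi – d.
Crossovers in the co–vi interval produce the single-crossover classes vi co d and + + + (103 + 106 = 209) plus the double crossovers (26).
RF(co–vi) = (209 + 26) / 2078 = 235/2078 = 0.1131 → 11.3 centimorgans.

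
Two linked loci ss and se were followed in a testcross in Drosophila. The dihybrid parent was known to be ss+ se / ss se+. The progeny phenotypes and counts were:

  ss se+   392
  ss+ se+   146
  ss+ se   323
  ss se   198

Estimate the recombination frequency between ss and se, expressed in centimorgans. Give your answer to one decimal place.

32.5 centimorgans

The recombinant classes are ss+ se+ and ss se: 146 + 198 = 344.
Recombination frequency = 344/1059 = 0.3248 ≈ 32.5%, i.e. 32.5 centimorgans.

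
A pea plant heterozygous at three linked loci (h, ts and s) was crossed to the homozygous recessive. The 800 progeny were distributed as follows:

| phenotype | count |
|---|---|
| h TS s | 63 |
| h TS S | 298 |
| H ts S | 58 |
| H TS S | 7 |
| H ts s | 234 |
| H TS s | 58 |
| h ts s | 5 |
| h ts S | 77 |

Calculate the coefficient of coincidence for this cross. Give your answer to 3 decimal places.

0.491

The two most frequent reciprocal classes, H ts s and h TS S, are the parental types, so the F1 was H ts s / h TS S.
The two rarest classes, h ts s and H TS S, are the double crossovers. Comparing them with the parentals, only the h allele has switched, so h is the middle locus and the order is ts – h – s.
ts–h: (135 + 12)/800 = 0.1837; h–s: (121 + 12)/800 = 0.1663.
Expected DCO frequency = 0.1837 × 0.1663 ≈ 0.03055; observed = 12/800 ≈ 0.01500.
Coefficient of coincidence = 0.01500/0.03055 ≈ 0.491.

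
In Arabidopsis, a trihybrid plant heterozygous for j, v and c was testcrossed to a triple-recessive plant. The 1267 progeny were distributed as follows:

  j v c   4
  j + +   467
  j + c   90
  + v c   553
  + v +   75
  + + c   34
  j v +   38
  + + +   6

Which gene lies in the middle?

The two most frequent reciprocal classes, + v c and j + +, are the parental types, so the F1 was + v c / j + +.
The two rarest classes, j v c and + + +, are the double crossovers. Comparing them with the parentals, only the j allele has switched, so j is the middle locus and the order is c – j – v.

j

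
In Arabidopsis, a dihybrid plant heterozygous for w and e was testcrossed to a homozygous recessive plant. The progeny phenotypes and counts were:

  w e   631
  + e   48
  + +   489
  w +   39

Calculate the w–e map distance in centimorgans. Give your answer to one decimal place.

The two most frequent classes, + + (489) and w e (631), are the parental types, so the F1 was + + / w e.
The recombinant classes are + e and w +: 48 + 39 = 87.
Recombination frequency = 87/1207 = 0.0721 ≈ 7.2%, i.e. 7.2 centimorgans.

7.2 centimorgans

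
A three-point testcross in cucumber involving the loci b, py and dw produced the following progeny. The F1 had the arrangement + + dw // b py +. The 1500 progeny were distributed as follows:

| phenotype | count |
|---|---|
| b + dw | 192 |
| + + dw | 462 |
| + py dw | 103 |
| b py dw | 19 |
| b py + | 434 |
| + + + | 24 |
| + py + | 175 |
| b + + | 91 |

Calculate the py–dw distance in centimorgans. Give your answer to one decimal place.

15.8 centimorgans

The two rarest classes, + + + and b py dw, are the double crossovers. Comparing them with the parentals, only the dw allele has switched, so dw is the middle locus and the order is py – dw – b.
Crossovers in the py–dw interval produce the single-crossover classes + py dw and b + + (103 + 91 = 194) plus the double crossovers (43).
RF(py–dw) = (194 + 43) / 1500 = 237/1500 = 0.1580 → 15.8 centimorgans.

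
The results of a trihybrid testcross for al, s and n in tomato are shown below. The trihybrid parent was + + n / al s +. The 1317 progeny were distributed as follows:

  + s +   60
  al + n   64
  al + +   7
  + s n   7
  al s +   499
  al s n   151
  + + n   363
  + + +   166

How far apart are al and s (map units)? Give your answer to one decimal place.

10.5 map units

The two rarest classes, + s n and al + +, are the double crossovers. Comparing them with the parentals, only the s allele has switched, so s is the middle locus and the order is n – s – al.
Crossovers in the s–al interval produce the single-crossover classes al + n and + s + (64 + 60 = 124) plus the double crossovers (14).
RF(s–al) = (124 + 14) / 1317 = 138/1317 = 0.1048 → 10.5 map units.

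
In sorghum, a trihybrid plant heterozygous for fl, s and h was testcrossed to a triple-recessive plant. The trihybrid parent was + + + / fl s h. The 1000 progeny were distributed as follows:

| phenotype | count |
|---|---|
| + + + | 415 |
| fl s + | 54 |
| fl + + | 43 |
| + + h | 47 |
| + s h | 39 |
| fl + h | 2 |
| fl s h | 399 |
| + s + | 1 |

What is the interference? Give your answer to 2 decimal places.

0.66

The two rarest classes, + s + and fl + h, are the double crossovers. Comparing them with the parentals, only the s allele has switched, so s is the middle locus and the order is h – s – fl.
h–s: (101 + 3)/1000 = 0.1040; s–fl: (82 + 3)/1000 = 0.0850.
Expected DCO frequency = 0.1040 × 0.0850 ≈ 0.00884; observed = 3/1000 ≈ 0.00300.
Coefficient of coincidence = 0.00300/0.00884 ≈ 0.34; interference = 1 − 0.34 = 0.66.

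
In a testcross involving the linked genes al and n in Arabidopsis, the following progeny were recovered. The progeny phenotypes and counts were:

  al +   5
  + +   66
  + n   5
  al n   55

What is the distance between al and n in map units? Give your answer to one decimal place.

The two most frequent classes, + + (66) and al n (55), are the parental types, so the F1 was + + / al n.
The recombinant classes are + n and al +: 5 + 5 = 10.
Recombination frequency = 10/131 = 0.0763 ≈ 7.6%, i.e. 7.6 map units.

7.6 map units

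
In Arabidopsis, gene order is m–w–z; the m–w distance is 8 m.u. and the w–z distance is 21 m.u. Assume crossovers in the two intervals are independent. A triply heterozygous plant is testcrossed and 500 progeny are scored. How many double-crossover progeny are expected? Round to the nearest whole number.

Map distances give recombination frequencies of 0.080 and 0.210 for the two intervals.
With no interference, expected double-crossover frequency = 0.080 × 0.210 = 0.01680.
Expected number = 0.01680 × 500 = 8.40 ≈ 8.

8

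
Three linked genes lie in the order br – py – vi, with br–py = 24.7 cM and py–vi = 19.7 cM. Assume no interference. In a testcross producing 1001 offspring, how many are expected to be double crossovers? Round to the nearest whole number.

Map distances give recombination frequencies of 0.247 and 0.197 for the two intervals.
With no interference, expected double-crossover frequency = 0.247 × 0.197 = 0.04866.
Expected number = 0.04866 × 1001 = 48.71 ≈ 49.

49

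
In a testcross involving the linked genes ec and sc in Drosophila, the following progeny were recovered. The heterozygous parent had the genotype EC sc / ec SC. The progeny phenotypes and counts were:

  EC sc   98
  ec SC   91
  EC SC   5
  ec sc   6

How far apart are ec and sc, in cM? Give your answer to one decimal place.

5.5 cM

The recombinant classes are EC SC and ec sc: 5 + 6 = 11.
Recombination frequency = 11/200 = 0.0550 ≈ 5.5%, i.e. 5.5 cM.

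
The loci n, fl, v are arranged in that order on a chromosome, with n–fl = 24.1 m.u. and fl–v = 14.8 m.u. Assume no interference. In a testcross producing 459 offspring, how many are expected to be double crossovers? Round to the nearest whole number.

16

Map distances give recombination frequencies of 0.241 and 0.148 for the two intervals.
With no interference, expected double-crossover frequency = 0.241 × 0.148 = 0.03567.
Expected number = 0.03567 × 459 = 16.37 ≈ 16.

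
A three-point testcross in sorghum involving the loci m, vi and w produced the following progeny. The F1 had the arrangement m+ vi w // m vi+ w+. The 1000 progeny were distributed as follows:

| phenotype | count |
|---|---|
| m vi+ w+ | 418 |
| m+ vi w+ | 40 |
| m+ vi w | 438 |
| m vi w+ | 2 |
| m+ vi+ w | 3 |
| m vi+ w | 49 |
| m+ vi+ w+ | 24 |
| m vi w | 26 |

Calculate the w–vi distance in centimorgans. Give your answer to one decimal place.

9.4 centimorgans

The two rarest classes, m+ vi+ w and m vi w+, are the double crossovers. Comparing them with the parentals, only the vi allele has switched, so vi is the middle locus and the order is m – vi – w.
Crossovers in the vi–w interval produce the single-crossover classes m+ vi w+ and m vi+ w (40 + 49 = 89) plus the double crossovers (5).
RF(vi–w) = (89 + 5) / 1000 = 94/1000 = 0.0940 → 9.4 centimorgans.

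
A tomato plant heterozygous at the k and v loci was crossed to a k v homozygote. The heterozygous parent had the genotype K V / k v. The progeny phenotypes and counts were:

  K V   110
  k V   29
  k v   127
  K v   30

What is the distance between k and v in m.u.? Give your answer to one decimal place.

19.9 m.u.

The recombinant classes are K v and k V: 30 + 29 = 59.
Recombination frequency = 59/296 = 0.1993 ≈ 19.9%, i.e. 19.9 m.u.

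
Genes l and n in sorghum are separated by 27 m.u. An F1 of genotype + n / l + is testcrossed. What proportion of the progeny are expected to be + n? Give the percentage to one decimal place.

A map distance of 27 m.u. corresponds to a recombination frequency of 0.270.
The F1 is + n / l +, so + n is a parental gamete class with expected frequency (1 − r)/2 = 0.730/2 = 0.3650.
That is 0.3650 = 36.5% of the progeny.

36.5%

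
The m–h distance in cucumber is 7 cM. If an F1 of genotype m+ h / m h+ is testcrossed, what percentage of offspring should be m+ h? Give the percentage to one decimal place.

A map distance of 7 cM corresponds to a recombination frequency of 0.070.
The F1 is m+ h / m h+, so m+ h is a parental gamete class with expected frequency (1 − r)/2 = 0.930/2 = 0.4650.
That is 0.4650 = 46.5% of the progeny.

46.5%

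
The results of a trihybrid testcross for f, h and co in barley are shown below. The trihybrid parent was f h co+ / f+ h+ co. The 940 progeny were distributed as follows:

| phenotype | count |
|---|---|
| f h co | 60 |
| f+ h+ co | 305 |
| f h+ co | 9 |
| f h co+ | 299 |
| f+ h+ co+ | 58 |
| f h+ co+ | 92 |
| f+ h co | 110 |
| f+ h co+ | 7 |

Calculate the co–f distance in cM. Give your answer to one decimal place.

14.3 cM

The two rarest classes, f+ h co+ and f h+ co, are the double crossovers. Comparing them with the parentals, only the f allele has switched, so f is the middle locus and the order is co – f – h.
Crossovers in the co–f interval produce the single-crossover classes f h co and f+ h+ co+ (60 + 58 = 118) plus the double crossovers (16).
RF(co–f) = (118 + 16) / 940 = 134/940 = 0.1426 → 14.3 cM.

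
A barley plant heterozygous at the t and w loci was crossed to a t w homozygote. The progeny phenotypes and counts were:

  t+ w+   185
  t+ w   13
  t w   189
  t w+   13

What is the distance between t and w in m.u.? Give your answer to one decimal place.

6.5 m.u.

The two most frequent classes, t+ w+ (185) and t w (189), are the parental types, so the F1 was t+ w+ / t w.
The recombinant classes are t+ w and t w+: 13 + 13 = 26.
Recombination frequency = 26/400 = 0.0650 ≈ 6.5%, i.e. 6.5 m.u.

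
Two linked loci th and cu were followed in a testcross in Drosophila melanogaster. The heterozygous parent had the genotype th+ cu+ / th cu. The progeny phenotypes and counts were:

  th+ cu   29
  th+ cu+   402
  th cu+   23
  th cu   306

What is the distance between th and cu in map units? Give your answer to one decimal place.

6.8 map units

The recombinant classes are th+ cu and th cu+: 29 + 23 = 52.
Recombination frequency = 52/760 = 0.0684 ≈ 6.8%, i.e. 6.8 map units.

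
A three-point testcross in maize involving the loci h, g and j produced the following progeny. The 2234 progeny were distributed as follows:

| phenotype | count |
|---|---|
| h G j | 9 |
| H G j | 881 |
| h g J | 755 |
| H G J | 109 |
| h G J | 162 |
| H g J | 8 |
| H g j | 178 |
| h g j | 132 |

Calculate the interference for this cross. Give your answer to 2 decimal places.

0.59

The two most frequent reciprocal classes, h g J and H G j, are the parental types, so the F1 was h g J / H G j.
The two rarest classes, H g J and h G j, are the double crossovers. Comparing them with the parentals, only the h allele has switched, so h is the middle locus and the order is g – h – j.
g–h: (340 + 17)/2234 = 0.1598; h–j: (241 + 17)/2234 = 0.1155.
Expected DCO frequency = 0.1598 × 0.1155 ≈ 0.01846; observed = 17/2234 ≈ 0.00761.
Coefficient of coincidence = 0.00761/0.01846 ≈ 0.41; interference = 1 − 0.41 = 0.59.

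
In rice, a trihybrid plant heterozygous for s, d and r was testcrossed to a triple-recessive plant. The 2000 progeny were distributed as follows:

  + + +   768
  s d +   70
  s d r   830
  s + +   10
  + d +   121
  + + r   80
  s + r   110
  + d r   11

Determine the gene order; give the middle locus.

s

The two most frequent reciprocal classes, + + + and s d r, are the parental types, so the F1 was + + + / s d r.
The two rarest classes, s + + and + d r, are the double crossovers. Comparing them with the parentals, only the s allele has switched, so s is the middle locus and the order is r – s – d.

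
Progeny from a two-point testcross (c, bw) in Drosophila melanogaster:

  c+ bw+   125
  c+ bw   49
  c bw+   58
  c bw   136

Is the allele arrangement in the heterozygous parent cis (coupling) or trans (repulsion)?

cis

The two most frequent classes are c+ bw+ (125) and c bw (136); these are the parental (non-recombinant) types.
So the F1 carried c+ bw+ on one chromosome and c bw on the other — the recessive alleles are on the same chromosome (cis / coupling).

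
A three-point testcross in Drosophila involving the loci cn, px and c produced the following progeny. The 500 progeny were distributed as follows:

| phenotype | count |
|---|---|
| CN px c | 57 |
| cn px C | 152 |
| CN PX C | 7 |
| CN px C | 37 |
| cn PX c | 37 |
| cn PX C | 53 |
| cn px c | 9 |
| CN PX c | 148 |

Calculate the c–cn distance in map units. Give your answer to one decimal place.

The two most frequent reciprocal classes, CN PX c and cn px C, are the parental types, so the F1 was CN PX c / cn px C.
The two rarest classes, CN PX C and cn px c, are the double crossovers. Comparing them with the parentals, only the c allele has switched, so c is the middle locus and the order is cn – c – px.
Crossovers in the cn–c interval produce the single-crossover classes cn PX c and CN px C (37 + 37 = 74) plus the double crossovers (16).
RF(cn–c) = (74 + 16) / 500 = 90/500 = 0.1800 → 18.0 map units.

18.0 map units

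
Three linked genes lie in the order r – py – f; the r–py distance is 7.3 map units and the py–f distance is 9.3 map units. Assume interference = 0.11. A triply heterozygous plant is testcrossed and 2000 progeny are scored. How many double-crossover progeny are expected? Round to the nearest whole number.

Map distances give recombination frequencies of 0.073 and 0.093 for the two intervals.
With interference 0.11 (so coincidence = 0.89), expected double-crossover frequency = 0.073 × 0.093 × 0.89 = 0.00604.
Expected number = 0.00604 × 2000 = 12.08 ≈ 12.

12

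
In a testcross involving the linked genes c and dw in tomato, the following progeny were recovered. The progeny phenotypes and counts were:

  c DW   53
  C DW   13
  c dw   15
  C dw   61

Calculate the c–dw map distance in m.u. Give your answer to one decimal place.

The two most frequent classes, C dw (61) and c DW (53), are the parental types, so the F1 was C dw / c DW.
The recombinant classes are C DW and c dw: 13 + 15 = 28.
Recombination frequency = 28/142 = 0.1972 ≈ 19.7%, i.e. 19.7 m.u.

19.7 m.u.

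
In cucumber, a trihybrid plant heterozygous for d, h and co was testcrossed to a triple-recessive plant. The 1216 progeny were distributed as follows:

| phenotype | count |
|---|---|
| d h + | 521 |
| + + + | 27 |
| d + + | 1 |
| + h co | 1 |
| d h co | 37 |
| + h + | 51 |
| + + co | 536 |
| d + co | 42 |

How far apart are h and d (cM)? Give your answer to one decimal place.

The two most frequent reciprocal classes, d h + and + + co, are the parental types, so the F1 was d h + / + + co.
The two rarest classes, d + + and + h co, are the double crossovers. Comparing them with the parentals, only the h allele has switched, so h is the middle locus and the order is co – h – d.
Crossovers in the h–d interval produce the single-crossover classes + h + and d + co (51 + 42 = 93) plus the double crossovers (2).
RF(h–d) = (93 + 2) / 1216 = 95/1216 = 0.0781 → 7.8 cM.

7.8 cM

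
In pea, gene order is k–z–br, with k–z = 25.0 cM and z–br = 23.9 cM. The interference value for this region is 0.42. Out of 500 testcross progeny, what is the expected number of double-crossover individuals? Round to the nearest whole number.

17

Map distances give recombination frequencies of 0.250 and 0.239 for the two intervals.
With interference 0.42 (so coincidence = 0.58), expected double-crossover frequency = 0.250 × 0.239 × 0.58 = 0.03466.
Expected number = 0.03466 × 500 = 17.33 ≈ 17.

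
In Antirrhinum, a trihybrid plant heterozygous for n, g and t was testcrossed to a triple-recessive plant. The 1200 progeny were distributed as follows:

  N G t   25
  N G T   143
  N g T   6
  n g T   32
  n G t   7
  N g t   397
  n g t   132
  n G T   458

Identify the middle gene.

t

The two most frequent reciprocal classes, n G T and N g t, are the parental types, so the F1 was n G T / N g t.
The two rarest classes, n G t and N g T, are the double crossovers. Comparing them with the parentals, only the t allele has switched, so t is the middle locus and the order is g – t – n.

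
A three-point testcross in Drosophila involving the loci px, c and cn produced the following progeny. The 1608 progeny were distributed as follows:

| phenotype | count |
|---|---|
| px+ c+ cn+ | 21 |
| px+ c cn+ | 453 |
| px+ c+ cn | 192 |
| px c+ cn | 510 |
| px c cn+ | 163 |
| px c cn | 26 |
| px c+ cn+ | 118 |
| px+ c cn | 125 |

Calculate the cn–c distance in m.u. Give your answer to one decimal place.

18.0 m.u.

The two most frequent reciprocal classes, px+ c cn+ and px c+ cn, are the parental types, so the F1 was px+ c cn+ / px c+ cn.
The two rarest classes, px+ c+ cn+ and px c cn, are the double crossovers. Comparing them with the parentals, only the c allele has switched, so c is the middle locus and the order is px – c – cn.
Crossovers in the c–cn interval produce the single-crossover classes px+ c cn and px c+ cn+ (125 + 118 = 243) plus the double crossovers (47).
RF(c–cn) = (243 + 47) / 1608 = 290/1608 = 0.1803 → 18.0 m.u.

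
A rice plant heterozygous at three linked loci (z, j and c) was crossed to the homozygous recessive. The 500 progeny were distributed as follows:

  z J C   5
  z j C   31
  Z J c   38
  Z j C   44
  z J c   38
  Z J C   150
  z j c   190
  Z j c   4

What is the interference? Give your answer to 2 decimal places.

0.37

The two most frequent reciprocal classes, z j c and Z J C, are the parental types, so the F1 was z j c / Z J C.
The two rarest classes, Z j c and z J C, are the double crossovers. Comparing them with the parentals, only the z allele has switched, so z is the middle locus and the order is j – z – c.
j–z: (82 + 9)/500 = 0.1820; z–c: (69 + 9)/500 = 0.1560.
Expected DCO frequency = 0.1820 × 0.1560 ≈ 0.02839; observed = 9/500 ≈ 0.01800.
Coefficient of coincidence = 0.01800/0.02839 ≈ 0.63; interference = 1 − 0.63 = 0.37.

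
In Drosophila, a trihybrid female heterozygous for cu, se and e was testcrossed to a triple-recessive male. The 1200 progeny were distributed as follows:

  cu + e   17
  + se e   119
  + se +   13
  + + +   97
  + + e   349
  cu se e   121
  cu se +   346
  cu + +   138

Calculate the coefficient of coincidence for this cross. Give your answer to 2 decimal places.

0.51

The two most frequent reciprocal classes, cu se + and + + e, are the parental types, so the F1 was cu se + / + + e.
The two rarest classes, + se + and cu + e, are the double crossovers. Comparing them with the parentals, only the cu allele has switched, so cu is the middle locus and the order is e – cu – se.
e–cu: (218 + 30)/1200 = 0.2067; cu–se: (257 + 30)/1200 = 0.2392.
Expected DCO frequency = 0.2067 × 0.2392 ≈ 0.04944; observed = 30/1200 ≈ 0.02500.
Coefficient of coincidence = 0.02500/0.04944 ≈ 0.51.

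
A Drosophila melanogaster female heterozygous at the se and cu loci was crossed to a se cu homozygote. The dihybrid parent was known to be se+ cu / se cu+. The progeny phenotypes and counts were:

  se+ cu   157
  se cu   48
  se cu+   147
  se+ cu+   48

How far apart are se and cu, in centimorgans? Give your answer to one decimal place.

24.0 centimorgans

The recombinant classes are se+ cu+ and se cu: 48 + 48 = 96.
Recombination frequency = 96/400 = 0.2400 ≈ 24.0%, i.e. 24.0 centimorgans.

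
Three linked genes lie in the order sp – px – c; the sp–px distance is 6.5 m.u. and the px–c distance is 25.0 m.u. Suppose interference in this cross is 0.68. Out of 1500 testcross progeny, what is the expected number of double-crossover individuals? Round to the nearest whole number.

Map distances give recombination frequencies of 0.065 and 0.250 for the two intervals.
With interference 0.68 (so coincidence = 0.32), expected double-crossover frequency = 0.065 × 0.250 × 0.32 = 0.00520.
Expected number = 0.00520 × 1500 = 7.80 ≈ 8.

8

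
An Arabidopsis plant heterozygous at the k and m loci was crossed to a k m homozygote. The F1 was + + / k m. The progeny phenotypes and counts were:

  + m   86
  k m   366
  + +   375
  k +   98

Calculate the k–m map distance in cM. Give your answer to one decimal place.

19.9 cM

The recombinant classes are + m and k +: 86 + 98 = 184.
Recombination frequency = 184/925 = 0.1989 ≈ 19.9%, i.e. 19.9 cM.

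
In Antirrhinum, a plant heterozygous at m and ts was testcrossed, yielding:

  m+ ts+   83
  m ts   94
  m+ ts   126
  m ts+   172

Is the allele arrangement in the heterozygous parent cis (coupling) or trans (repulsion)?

trans

The two most frequent classes are m+ ts (126) and m ts+ (172); these are the parental (non-recombinant) types.
So the F1 carried m+ ts on one chromosome and m ts+ on the other — the recessive alleles are on opposite chromosomes (trans / repulsion).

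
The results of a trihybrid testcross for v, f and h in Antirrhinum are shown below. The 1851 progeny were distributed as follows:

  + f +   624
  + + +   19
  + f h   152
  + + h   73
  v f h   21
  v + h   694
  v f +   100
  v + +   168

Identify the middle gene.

f

The two most frequent reciprocal classes, v + h and + f +, are the parental types, so the F1 was v + h / + f +.
The two rarest classes, v f h and + + +, are the double crossovers. Comparing them with the parentals, only the f allele has switched, so f is the middle locus and the order is v – f – h.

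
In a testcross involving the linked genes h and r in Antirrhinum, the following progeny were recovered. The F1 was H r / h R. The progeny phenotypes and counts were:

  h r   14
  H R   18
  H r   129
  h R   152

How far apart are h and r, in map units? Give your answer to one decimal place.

The recombinant classes are H R and h r: 18 + 14 = 32.
Recombination frequency = 32/313 = 0.1022 ≈ 10.2%, i.e. 10.2 map units.

10.2 map units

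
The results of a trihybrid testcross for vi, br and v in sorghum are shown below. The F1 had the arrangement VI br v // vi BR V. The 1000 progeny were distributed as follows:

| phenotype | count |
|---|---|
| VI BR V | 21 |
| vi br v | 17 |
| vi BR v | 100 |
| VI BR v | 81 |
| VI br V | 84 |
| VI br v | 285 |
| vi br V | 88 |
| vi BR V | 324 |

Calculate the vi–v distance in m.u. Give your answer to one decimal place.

The two rarest classes, vi br v and VI BR V, are the double crossovers. Comparing them with the parentals, only the vi allele has switched, so vi is the middle locus and the order is br – vi – v.
Crossovers in the vi–v interval produce the single-crossover classes VI br V and vi BR v (84 + 100 = 184) plus the double crossovers (38).
RF(vi–v) = (184 + 38) / 1000 = 222/1000 = 0.2220 → 22.2 m.u.

22.2 m.u.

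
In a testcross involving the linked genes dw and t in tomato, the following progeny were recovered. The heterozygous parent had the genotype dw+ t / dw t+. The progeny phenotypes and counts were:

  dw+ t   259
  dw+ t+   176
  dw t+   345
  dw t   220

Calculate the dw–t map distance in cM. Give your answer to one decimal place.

The recombinant classes are dw+ t+ and dw t: 176 + 220 = 396.
Recombination frequency = 396/1000 = 0.3960 ≈ 39.6%, i.e. 39.6 cM.

39.6 cM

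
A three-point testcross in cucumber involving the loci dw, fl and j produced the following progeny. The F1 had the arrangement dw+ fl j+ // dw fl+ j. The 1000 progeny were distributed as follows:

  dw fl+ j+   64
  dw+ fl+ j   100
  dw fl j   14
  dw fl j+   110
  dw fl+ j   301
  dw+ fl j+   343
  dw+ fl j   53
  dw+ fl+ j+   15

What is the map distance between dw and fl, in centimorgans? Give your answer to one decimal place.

23.9 centimorgans

The two rarest classes, dw+ fl+ j+ and dw fl j, are the double crossovers. Comparing them with the parentals, only the fl allele has switched, so fl is the middle locus and the order is j – fl – dw.
Crossovers in the fl–dw interval produce the single-crossover classes dw fl j+ and dw+ fl+ j (110 + 100 = 210) plus the double crossovers (29).
RF(fl–dw) = (210 + 29) / 1000 = 239/1000 = 0.2390 → 23.9 centimorgans.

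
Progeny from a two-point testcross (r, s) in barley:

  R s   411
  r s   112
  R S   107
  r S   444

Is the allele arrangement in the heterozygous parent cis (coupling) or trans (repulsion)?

trans

The two most frequent classes are R s (411) and r S (444); these are the parental (non-recombinant) types.
So the F1 carried R s on one chromosome and r S on the other — the recessive alleles are on opposite chromosomes (trans / repulsion).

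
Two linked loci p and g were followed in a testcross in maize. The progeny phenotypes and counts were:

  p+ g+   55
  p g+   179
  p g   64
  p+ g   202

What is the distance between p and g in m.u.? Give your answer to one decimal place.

The two most frequent classes, p+ g (202) and p g+ (179), are the parental types, so the F1 was p+ g / p g+.
The recombinant classes are p+ g+ and p g: 55 + 64 = 119.
Recombination frequency = 119/500 = 0.2380 ≈ 23.8%, i.e. 23.8 m.u.

23.8 m.u.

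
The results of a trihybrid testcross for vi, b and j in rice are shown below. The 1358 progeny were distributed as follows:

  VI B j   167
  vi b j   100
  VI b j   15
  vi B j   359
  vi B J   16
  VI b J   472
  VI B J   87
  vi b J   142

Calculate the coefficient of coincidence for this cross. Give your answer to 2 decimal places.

The two most frequent reciprocal classes, vi B j and VI b J, are the parental types, so the F1 was vi B j / VI b J.
The two rarest classes, vi B J and VI b j, are the double crossovers. Comparing them with the parentals, only the j allele has switched, so j is the middle locus and the order is b – j – vi.
b–j: (187 + 31)/1358 = 0.1605; j–vi: (309 + 31)/1358 = 0.2504.
Expected DCO frequency = 0.1605 × 0.2504 ≈ 0.04019; observed = 31/1358 ≈ 0.02283.
Coefficient of coincidence = 0.02283/0.04019 ≈ 0.57.

0.57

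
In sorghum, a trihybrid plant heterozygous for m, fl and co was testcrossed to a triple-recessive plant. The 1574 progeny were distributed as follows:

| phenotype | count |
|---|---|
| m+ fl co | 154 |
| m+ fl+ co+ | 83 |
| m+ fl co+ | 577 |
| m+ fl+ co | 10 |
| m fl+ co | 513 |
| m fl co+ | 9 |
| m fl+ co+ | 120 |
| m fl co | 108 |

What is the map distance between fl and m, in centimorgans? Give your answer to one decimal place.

13.3 centimorgans

The two most frequent reciprocal classes, m+ fl co+ and m fl+ co, are the parental types, so the F1 was m+ fl co+ / m fl+ co.
The two rarest classes, m fl co+ and m+ fl+ co, are the double crossovers. Comparing them with the parentals, only the m allele has switched, so m is the middle locus and the order is co – m – fl.
Crossovers in the m–fl interval produce the single-crossover classes m+ fl+ co+ and m fl co (83 + 108 = 191) plus the double crossovers (19).
RF(m–fl) = (191 + 19) / 1574 = 210/1574 = 0.1334 → 13.3 centimorgans.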